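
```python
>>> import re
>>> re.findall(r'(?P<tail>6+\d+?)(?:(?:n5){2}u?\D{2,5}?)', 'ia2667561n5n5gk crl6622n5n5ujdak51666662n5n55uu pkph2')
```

The pattern matches one or more of the literal '6', then one or more of a digit (lazy) (captured as 'tail'); then the literal 'n5' repeated 2 times, then optionally the literal 'u', then 2 to 5 of a non-digit (lazy) (non-capturing group).
Walking the string: at [3:15] match '667561n5n5gk', group 1 = '667561'; at [19:30] match '6622n5n5ujd', group 1 = '6622'.
One capturing group, so `findall` returns just the captured substring from each match — 2 in all.

['667561', '6622']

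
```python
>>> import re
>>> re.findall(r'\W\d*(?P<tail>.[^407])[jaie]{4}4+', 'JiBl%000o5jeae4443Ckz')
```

['o5']

The pattern matches a non-word character, then zero or more of a digit; then any character, then any character except [407] (captured as 'tail'); then exactly 4 of one of [jaie], then one or more of the literal '4'.
Because there's exactly one group, `findall` drops the full match and keeps group 1 from the one hit.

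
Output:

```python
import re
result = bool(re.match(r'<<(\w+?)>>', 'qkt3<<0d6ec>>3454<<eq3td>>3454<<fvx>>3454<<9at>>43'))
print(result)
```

`re.match` won't scan ahead — the pattern has to work from the very first character.
Here the pattern fails at index 0, so the call returns None, and `bool(None)` is False.

False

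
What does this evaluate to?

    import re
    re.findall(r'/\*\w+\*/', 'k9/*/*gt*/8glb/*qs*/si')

['/*gt*/', '/*qs*/']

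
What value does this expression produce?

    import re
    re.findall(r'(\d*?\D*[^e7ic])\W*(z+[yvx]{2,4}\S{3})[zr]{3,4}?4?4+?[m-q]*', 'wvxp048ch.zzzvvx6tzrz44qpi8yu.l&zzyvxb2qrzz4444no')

Pattern: zero or more of a digit (lazy), then zero or more of a non-digit, then any character except [e7ic] (captured); then zero or more of a non-word character; then one or more of a literal 'z', then 2 to 4 of one of [yvx], then exactly 3 of a non-whitespace character (captured); then 3 to 4 of one of [zr] (lazy); then optionally the literal '4', then one or more of the literal '4' (lazy), then zero or more of a character in [m-q].
Matches: at [4:25] match '048ch.zzzvvx6tzrz44qp', groups = ('048ch.zz', 'zvvx6t'); at [26:45] match '8yu.l&zzyvxb2qrzz44', groups = ('8yu.l&z', 'zyvxb2q').
With 2 capturing groups, `findall` returns a 2-tuple per match.

[('048ch.zz', 'zvvx6t'), ('8yu.l&z', 'zyvxb2q')]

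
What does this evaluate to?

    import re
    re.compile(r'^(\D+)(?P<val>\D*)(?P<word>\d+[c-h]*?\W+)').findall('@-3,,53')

[('@-', '', '3,,')]

The pattern matches anchored at the start of the string; then one or more of a non-digit (captured); then zero or more of a non-digit (captured as 'val'); then one or more of a digit, then zero or more of a character in [c-h] (lazy), then one or more of a non-word character (captured as 'word').
With 3 capturing groups, `findall` returns a 3-tuple per match.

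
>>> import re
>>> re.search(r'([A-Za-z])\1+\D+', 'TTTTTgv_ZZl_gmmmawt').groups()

`\1` is not a pattern — it's the concrete string captured by group 1, re-applied verbatim.
`re.search` tries every starting position until one works.
The match spans [0:19] → 'TTTTTgv_ZZl_gmmmawt'.
Captured: group 1 = 'T'.

('T',)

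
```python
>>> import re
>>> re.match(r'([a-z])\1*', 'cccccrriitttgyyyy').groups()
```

('c',)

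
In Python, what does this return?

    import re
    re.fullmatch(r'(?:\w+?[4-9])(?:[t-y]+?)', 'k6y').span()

(0, 3)

For `fullmatch`, every character of the input must be accounted for by the pattern.
The match spans [0:3] → 'k6y'.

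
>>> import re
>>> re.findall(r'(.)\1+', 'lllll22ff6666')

`\1` has to match the exact text group 1 already captured.
With a single group, `findall` returns only what that group captured — 4 items.

['l', '2', 'f', '6']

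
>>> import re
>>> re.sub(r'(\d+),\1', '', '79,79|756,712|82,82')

`\1` has to match the exact text group 1 already captured.
Matches: at [0:5] → '79,79'; at [14:19] → '82,82'.
Each match is replaced by ''.

'|756,712|'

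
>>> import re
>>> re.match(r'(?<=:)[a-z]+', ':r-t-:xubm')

None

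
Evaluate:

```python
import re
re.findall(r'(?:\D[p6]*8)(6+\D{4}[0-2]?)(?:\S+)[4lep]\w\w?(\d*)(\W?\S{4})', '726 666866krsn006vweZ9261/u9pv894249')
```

[('66krsn0', '9', '4249')]

`findall` packs the 3 group values into a tuple for every match.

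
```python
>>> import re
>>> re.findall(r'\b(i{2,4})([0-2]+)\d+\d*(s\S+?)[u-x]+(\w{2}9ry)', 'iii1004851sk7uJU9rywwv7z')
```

[('iii', '100', 'sk7', 'JU9ry')]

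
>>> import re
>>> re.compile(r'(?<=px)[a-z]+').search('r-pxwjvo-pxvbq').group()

Because the assertion is zero-width, the text it checks is not consumed and won't appear in the result.
The match spans [4:8] → 'wjvo'.

'wjvo'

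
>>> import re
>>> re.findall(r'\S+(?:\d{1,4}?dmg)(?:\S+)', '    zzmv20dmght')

['zzmv20dmght']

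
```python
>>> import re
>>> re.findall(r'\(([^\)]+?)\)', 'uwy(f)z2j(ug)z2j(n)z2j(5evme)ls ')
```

Walking the string: at [3:6] match '(f)', group 1 = 'f'; at [9:13] match '(ug)', group 1 = 'ug'; at [16:19] match '(n)', group 1 = 'n'; at [22:29] match '(5evme)', group 1 = '5evme'.
With a single group, `findall` returns only what that group captured — 4 items.

['f', 'ug', 'n', '5evme']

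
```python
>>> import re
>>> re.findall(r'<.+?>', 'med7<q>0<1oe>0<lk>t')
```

['<q>', '<1oe>', '<lk>']

A `+?`/`*?`/`{m,n}?` starts at its minimum and grows only as far as needed for what follows to match.
Walking the string: at [4:7] → '<q>'; at [8:13] → '<1oe>'; at [14:18] → '<lk>'.
Since nothing is captured, `findall` lists the 3 matched substrings directly.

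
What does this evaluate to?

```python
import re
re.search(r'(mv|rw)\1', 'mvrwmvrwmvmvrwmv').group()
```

'mvmv'

`\1` is not a pattern — it's the concrete string captured by group 1, re-applied verbatim.
`re.search` tries every starting position until one works.
The match spans [8:12] → 'mvmv'.
Captured: group 1 = 'mv'.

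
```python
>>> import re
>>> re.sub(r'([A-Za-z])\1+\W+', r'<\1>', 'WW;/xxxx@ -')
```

'<W><x>'

After group 1 captures some text, `\1` only succeeds where that same text appears again.
Matches: at [0:4] → 'WW;/'; at [4:11] → 'xxxx@ -'.
The replacement refers to a captured group, so each match is rewritten using its own captured text.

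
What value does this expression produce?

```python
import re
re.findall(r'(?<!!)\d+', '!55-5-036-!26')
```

A negative assertion filters positions out without eating any characters.
Since nothing is captured, `findall` lists the 4 matched substrings directly.

['5', '5', '036', '6']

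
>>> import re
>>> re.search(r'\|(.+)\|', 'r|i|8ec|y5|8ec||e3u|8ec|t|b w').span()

(1, 26)

`re.search` tries every starting position until one works.
The match spans [1:26] → '|i|8ec|y5|8ec||e3u|8ec|t|'.
Captured: group 1 = 'i|8ec|y5|8ec||e3u|8ec|t'.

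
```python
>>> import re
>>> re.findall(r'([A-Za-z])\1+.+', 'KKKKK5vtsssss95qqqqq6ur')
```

['K']

The backreference `\1` re-matches whatever the first group consumed, character for character.
Walking the string: at [0:23] match 'KKKKK5vtsssss95qqqqq6ur', group 1 = 'K'.
Because there's exactly one group, `findall` drops the full match and keeps group 1 from the one hit.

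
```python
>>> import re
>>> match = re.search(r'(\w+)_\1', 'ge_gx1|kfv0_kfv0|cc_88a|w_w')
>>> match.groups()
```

The match spans [7:16] → 'kfv0_kfv0'.
Captured: group 1 = 'kfv0'.

('kfv0',)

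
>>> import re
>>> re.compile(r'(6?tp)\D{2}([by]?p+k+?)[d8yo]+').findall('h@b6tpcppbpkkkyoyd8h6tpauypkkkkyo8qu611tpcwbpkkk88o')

Pattern: optionally a literal '6', then the literal 'tp' (captured); then exactly 2 of a non-digit; then optionally one of [by], then one or more of the literal 'p', then one or more of a literal 'k' (lazy) (captured); then one or more of one of [d8yo].
Walking the string: at [20:34] match '6tpauypkkkkyo8', groups = ('6tp', 'ypkkkk'); at [39:51] match 'tpcwbpkkk88o', groups = ('tp', 'bpkkk').
With 2 capturing groups, `findall` returns a 2-tuple per match.

[('6tp', 'ypkkkk'), ('tp', 'bpkkk')]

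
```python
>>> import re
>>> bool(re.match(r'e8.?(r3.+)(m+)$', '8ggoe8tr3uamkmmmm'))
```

False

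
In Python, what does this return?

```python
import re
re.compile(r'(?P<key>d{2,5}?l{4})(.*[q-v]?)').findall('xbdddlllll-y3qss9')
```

[('dddllll', 'l-y3qss9')]

The pattern matches 2 to 5 of a literal 'd' (lazy), then exactly 4 of a literal 'l' (captured as 'key'); then zero or more of any character, then optionally a character in [q-v] (captured).
Walking the string: at [2:17] match 'dddlllll-y3qss9', groups = ('dddllll', 'l-y3qss9').
`findall` packs the 2 group values into a tuple for every match.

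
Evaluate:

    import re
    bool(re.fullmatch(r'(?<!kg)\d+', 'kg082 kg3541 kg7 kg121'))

For `fullmatch`, every character of the input must be accounted for by the pattern.
Here the string isn't matched end-to-end, so the call returns None, and `bool(None)` is False.

False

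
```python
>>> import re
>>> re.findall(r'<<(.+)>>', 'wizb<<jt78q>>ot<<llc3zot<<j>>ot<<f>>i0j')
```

['jt78q>>ot<<llc3zot<<j>>ot<<f']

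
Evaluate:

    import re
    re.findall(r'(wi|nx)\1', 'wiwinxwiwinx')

['wi', 'wi']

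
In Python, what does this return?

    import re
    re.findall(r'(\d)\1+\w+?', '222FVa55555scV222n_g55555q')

A backreference is literal: `\1` must see the identical characters the first group matched.
`findall` collects group 1 from each match (4 total).

['2', '5', '2', '5']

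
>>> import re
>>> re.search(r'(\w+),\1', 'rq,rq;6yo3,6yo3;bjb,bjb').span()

(0, 5)

`\1` has to match the exact text group 1 already captured.
The match spans [0:5] → 'rq,rq'.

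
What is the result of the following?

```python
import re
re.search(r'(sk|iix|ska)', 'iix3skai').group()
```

The match spans [0:3] → 'iix'.

'iix'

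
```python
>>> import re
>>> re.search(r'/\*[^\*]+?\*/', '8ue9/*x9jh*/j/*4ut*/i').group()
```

'/*x9jh*/'

The match spans [4:12] → '/*x9jh*/'.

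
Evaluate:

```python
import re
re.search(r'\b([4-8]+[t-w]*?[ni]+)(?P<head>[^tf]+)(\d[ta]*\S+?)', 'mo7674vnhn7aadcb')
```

Pattern: a word boundary (`\b`, zero-width); then one or more of a character in [4-8], then zero or more of a character in [t-w] (lazy), then one or more of one of [ni] (captured); then one or more of any character except [tf] (captured as 'head'); then a digit, then zero or more of one of [ta], then one or more of a non-whitespace character (lazy) (captured).
`re.search` tries every starting position until one works.
Here the pattern never matches, so the call returns None.

None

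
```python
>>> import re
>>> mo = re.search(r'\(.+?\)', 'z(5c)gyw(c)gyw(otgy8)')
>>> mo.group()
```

A `+?`/`*?`/`{m,n}?` starts at its minimum and grows only as far as needed for what follows to match.
The match spans [1:5] → '(5c)'.

'(5c)'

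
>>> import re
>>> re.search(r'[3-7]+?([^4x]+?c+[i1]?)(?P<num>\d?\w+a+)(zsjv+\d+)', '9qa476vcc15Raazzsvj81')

Pattern: one or more of a character in [3-7] (lazy); then one or more of any character except [4x] (lazy), then one or more of the literal 'c', then optionally one of [i1] (captured); then optionally a digit, then one or more of a word character, then one or more of a literal 'a' (captured as 'num'); then the literal 'zsj', then one or more of the literal 'v', then one or more of a digit (captured).
`re.search` scans for the first position where the pattern succeeds.
Here no position works, so the call returns None.

None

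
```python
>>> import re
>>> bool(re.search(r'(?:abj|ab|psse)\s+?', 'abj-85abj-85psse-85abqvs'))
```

False

`search` walks the string left to right and returns the first match it finds.
Here nothing in the string fits, so the call returns None, and `bool(None)` is False.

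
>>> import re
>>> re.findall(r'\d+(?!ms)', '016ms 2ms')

The negative lookaround is zero-width — it rules out positions where the adjacent text would match, without consuming anything.
No capturing groups, so `findall` returns the 1 full match string.

['01']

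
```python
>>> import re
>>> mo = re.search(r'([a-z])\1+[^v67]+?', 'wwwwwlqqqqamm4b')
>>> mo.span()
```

The backreference `\1` re-matches whatever the first group consumed, character for character.
Unlike `match`, `search` isn't anchored — it looks for the pattern anywhere in the string.
The match spans [0:6] → 'wwwwwl'.
Captured: group 1 = 'w'.

(0, 6)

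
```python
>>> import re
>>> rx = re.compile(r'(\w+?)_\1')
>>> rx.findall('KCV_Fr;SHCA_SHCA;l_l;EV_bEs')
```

['SHCA', 'l']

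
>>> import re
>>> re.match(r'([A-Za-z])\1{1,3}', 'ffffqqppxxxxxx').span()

(0, 4)

The backreference `\1` re-matches whatever the first group consumed, character for character.
`re.match` won't scan ahead — the pattern has to work from the very first character.
The match spans [0:4] → 'ffff'.
Captured: group 1 = 'f'.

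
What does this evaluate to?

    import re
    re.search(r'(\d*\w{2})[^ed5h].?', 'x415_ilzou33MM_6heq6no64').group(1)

The match spans [0:4] → 'x415'.
Captured: group 1 = 'x4'.

'x4'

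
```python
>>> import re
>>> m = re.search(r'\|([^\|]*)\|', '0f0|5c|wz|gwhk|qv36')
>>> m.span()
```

(3, 7)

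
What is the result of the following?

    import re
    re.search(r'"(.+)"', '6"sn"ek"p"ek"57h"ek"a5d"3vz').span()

(1, 24)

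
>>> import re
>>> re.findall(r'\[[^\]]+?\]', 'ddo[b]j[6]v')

['[b]', '[6]']

`findall` yields the raw match text (2 of them) because the pattern has no groups.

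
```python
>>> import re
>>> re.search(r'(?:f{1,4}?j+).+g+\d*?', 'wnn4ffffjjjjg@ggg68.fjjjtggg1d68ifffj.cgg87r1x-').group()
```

'ffffjjjjg@ggg68.fjjjtggg1d68ifffj.cgg'

Pattern: 1 to 4 of the literal 'f' (lazy), then one or more of a literal 'j' (non-capturing group); then one or more of any character, then one or more of a literal 'g', then zero or more of a digit (lazy).
A non-greedy quantifier consumes as few characters as it can — just enough that the remainder of the pattern still matches from where it stops; whatever follows it matches normally.
Unlike `match`, `search` isn't anchored — it looks for the pattern anywhere in the string.
The match spans [4:41] → 'ffffjjjjg@ggg68.fjjjtggg1d68ifffj.cgg'.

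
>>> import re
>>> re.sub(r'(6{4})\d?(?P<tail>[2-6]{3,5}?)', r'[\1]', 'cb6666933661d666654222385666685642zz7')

'cb[6666]61d[6666]2385[6666]2zz7'

Lazy quantifiers expand one character at a time until the remainder of the pattern can match.
The replacement refers to a captured group, so each match is rewritten using its own captured text.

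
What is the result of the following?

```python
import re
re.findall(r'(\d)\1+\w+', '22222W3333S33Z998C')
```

['2']

After group 1 captures some text, `\1` only succeeds where that same text appears again.
Walking the string: at [0:18] match '22222W3333S33Z998C', group 1 = '2'.
One capturing group, so `findall` returns just the captured substring from the one match — 1 in all.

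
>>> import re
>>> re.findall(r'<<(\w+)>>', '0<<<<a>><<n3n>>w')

['a', 'n3n']

`findall` collects group 1 from each match (2 total).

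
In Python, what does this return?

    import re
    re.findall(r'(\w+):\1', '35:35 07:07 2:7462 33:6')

['35', '07']

After group 1 captures some text, `\1` only succeeds where that same text appears again.
`findall` collects group 1 from each match (2 total).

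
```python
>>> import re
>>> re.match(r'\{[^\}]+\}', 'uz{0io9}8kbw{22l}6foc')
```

None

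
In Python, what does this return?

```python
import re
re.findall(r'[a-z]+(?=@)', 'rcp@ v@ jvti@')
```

['rcp', 'v', 'jvti']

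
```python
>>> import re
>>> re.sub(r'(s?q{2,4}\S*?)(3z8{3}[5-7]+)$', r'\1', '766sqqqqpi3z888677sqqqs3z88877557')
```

'766sqqqqpi3z888677sqqqs'

This matches optionally the literal 's', then 2 to 4 of the literal 'q', then zero or more of a non-whitespace character (lazy) (captured); then the literal '3z', then exactly 3 of the literal '8', then one or more of a character in [5-7] (captured); then anchored at the end.
Matches: at [3:33] → 'sqqqqpi3z888677sqqqs3z88877557'.
Each match is replaced using the text its own group 1 captured.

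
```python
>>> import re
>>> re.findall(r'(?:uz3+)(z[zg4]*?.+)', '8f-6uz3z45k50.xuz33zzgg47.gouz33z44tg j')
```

Pattern: the literal 'uz', then one or more of a literal '3' (non-capturing group); then the literal 'z', then zero or more of one of [zg4] (lazy), then one or more of any character (captured).
Walking the string: at [4:39] match 'uz3z45k50.xuz33zzgg47.gouz33z44tg j', group 1 = 'z45k50.xuz33zzgg47.gouz33z44tg j'.
With a single group, `findall` returns only what that group captured — 1 item.

['z45k50.xuz33zzgg47.gouz33z44tg j']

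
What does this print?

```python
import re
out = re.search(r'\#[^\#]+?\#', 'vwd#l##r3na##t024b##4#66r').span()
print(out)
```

(3, 6)

`re.search` scans for the first position where the pattern succeeds.
The match spans [3:6] → '#l#'.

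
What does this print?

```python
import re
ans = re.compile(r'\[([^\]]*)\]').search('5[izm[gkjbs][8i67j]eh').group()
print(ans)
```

[izm[gkjbs]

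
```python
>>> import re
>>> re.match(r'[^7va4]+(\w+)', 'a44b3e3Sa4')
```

Pattern: one or more of any character except [7va4]; then one or more of a word character (captured).
`re.match` won't scan ahead — the pattern has to work from the very first character.
Here position 0 doesn't satisfy it, so the call returns None.

None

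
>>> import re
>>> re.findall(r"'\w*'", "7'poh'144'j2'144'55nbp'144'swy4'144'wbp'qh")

With no groups in the pattern, `findall` gives back each whole match — 5 here.

["'poh'", "'j2'", "'55nbp'", "'swy4'", "'wbp'"]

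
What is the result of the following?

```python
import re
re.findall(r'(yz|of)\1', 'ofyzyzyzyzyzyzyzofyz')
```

['yz', 'yz', 'yz']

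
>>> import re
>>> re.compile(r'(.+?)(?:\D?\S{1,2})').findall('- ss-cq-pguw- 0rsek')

['-', '-', 'p', '-', 's']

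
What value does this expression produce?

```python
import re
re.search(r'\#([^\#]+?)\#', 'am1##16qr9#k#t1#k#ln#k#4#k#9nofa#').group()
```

Unlike `match`, `search` isn't anchored — it looks for the pattern anywhere in the string.
The match spans [4:11] → '#16qr9#'.
Captured: group 1 = '16qr9'.

'#16qr9#'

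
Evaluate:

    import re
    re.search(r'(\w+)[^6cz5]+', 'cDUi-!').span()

This matches one or more of a word character (captured); then one or more of any character except [6cz5].
`re.search` scans for the first position where the pattern succeeds.
The match spans [0:6] → 'cDUi-!'.
Captured: group 1 = 'cDUi'.

(0, 6)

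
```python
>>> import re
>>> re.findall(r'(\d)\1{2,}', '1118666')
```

A backreference is literal: `\1` must see the identical characters the first group matched.
With a single group, `findall` returns only what that group captured — 2 items.

['1', '6']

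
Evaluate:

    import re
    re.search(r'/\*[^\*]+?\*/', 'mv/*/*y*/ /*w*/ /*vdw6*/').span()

`re.search` scans for the first position where the pattern succeeds.
The match spans [4:9] → '/*y*/'.

(4, 9)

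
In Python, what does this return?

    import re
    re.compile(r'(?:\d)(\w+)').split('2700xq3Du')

['', '700xq3Du', '']

Pattern: a digit (non-capturing group); then one or more of a word character (captured).
Matches to split on: at [0:9] → '2700xq3Du'.
Because the pattern has a capturing group, `split` also inserts each captured text between the pieces.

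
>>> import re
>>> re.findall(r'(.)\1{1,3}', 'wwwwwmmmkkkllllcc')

The backreference `\1` re-matches whatever the first group consumed, character for character.
Scanning left to right: at [0:4] match 'wwww', group 1 = 'w'; at [5:8] match 'mmm', group 1 = 'm'; at [8:11] match 'kkk', group 1 = 'k'; at [11:15] match 'llll', group 1 = 'l'; at [15:17] match 'cc', group 1 = 'c'.
Because there's exactly one group, `findall` drops the full match and keeps group 1 from each hit.

['w', 'm', 'k', 'l', 'c']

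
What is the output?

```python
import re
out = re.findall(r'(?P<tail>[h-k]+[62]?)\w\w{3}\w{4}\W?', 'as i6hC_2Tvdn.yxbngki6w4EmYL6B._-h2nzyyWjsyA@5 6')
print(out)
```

['i6', 'ki6', 'h2']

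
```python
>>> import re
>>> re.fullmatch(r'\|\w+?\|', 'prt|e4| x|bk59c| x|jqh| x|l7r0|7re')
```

None

`fullmatch` succeeds only if the pattern covers the string from start to end.
Here there's no way to consume every character, so the call returns None.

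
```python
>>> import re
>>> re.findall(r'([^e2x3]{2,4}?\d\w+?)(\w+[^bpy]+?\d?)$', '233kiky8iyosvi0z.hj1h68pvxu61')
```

[('z.hj1h', '68pvxu61')]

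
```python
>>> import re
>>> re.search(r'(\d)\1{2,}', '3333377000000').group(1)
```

'3'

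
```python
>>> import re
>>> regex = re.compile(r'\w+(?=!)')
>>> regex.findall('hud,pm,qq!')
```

['qq']

The positive lookaround only admits positions where the adjacent text matches; those characters stay outside the span.
Matches: at [7:9] → 'qq'.
With no groups in the pattern, `findall` gives back each whole match — 1 here.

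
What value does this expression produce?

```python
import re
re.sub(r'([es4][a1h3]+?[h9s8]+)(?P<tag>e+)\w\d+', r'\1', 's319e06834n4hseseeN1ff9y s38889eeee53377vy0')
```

's319n4hseseeN1ff9y s38889vy0'

Each match is replaced using the text its own group 1 captured.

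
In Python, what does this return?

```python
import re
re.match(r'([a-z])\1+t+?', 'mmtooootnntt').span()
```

`\1` is not a pattern — it's the concrete string captured by group 1, re-applied verbatim.
`re.match` won't scan ahead — the pattern has to work from the very first character.
The match spans [0:3] → 'mmt'.
Captured: group 1 = 'm'.

(0, 3)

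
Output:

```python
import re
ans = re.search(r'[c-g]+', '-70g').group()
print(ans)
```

g

Pattern: one or more of a character in [c-g].
`search` walks the string left to right and returns the first match it finds.
The match spans [3:4] → 'g'.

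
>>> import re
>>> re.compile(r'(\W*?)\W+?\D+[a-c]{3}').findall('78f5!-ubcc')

['']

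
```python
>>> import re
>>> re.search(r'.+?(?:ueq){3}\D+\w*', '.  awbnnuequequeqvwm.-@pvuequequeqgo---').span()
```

(0, 39)

Pattern: one or more of any character (lazy), then the literal 'ueq' repeated 3 times, then one or more of a non-digit; then zero or more of a word character.
The match spans [0:39] → '.  awbnnuequequeqvwm.-@pvuequequeqgo---'.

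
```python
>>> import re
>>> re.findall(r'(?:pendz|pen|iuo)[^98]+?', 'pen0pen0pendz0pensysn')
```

Alternation isn't longest-match — the leftmost alternative that fits at this position is chosen.
Matches: at [0:4] → 'pen0'; at [4:8] → 'pen0'; at [8:14] → 'pendz0'; at [14:18] → 'pens'.
`findall` yields the raw match text (4 of them) because the pattern has no groups.

['pen0', 'pen0', 'pendz0', 'pens']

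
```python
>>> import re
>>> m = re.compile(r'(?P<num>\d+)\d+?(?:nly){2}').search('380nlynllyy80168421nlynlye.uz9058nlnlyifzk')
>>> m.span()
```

Pattern: one or more of a digit (captured as 'num'); then one or more of a digit (lazy), then the literal 'nly' repeated 2 times.
`search` walks the string left to right and returns the first match it finds.
The match spans [11:25] → '80168421nlynly'.
Captured: group 1 = '8016842'.

(11, 25)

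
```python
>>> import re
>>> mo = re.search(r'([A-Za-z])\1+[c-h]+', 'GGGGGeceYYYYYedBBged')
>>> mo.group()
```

`\1` is not a pattern — it's the concrete string captured by group 1, re-applied verbatim.
`re.search` scans for the first position where the pattern succeeds.
The match spans [0:8] → 'GGGGGece'.
Captured: group 1 = 'G'.

'GGGGGece'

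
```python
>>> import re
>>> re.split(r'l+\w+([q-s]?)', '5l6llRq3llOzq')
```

['5', '', '']

`re.split` interleaves the captured-group text with the surrounding fragments.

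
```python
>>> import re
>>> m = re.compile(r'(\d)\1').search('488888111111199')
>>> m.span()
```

(1, 3)

The backreference `\1` re-matches whatever the first group consumed, character for character.
`re.search` scans for the first position where the pattern succeeds.
The match spans [1:3] → '88'.
Captured: group 1 = '8'.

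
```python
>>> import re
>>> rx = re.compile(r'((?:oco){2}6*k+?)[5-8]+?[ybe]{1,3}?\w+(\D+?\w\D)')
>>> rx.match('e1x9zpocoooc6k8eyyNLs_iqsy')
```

None

This matches the literal 'oco' repeated 2 times, then zero or more of a literal '6', then one or more of a literal 'k' (lazy) (captured); then one or more of a character in [5-8] (lazy), then 1 to 3 of one of [ybe] (lazy), then one or more of a word character; then one or more of a non-digit (lazy), then a word character, then a non-digit (captured).
With `match`, the pattern is implicitly anchored at the beginning.
Here position 0 doesn't satisfy it, so the call returns None.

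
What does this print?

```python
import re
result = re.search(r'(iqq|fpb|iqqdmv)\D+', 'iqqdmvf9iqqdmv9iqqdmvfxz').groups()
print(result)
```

('iqq',)

Alternation isn't longest-match — the leftmost alternative that fits at this position is chosen.
`search` walks the string left to right and returns the first match it finds.
The match spans [0:7] → 'iqqdmvf'.
Captured: group 1 = 'iqq'.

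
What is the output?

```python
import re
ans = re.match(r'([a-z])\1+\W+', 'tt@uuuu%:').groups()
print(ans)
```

A backreference is literal: `\1` must see the identical characters the first group matched.
`re.match` only tries the pattern at the start of the string.
The match spans [0:3] → 'tt@'.
Captured: group 1 = 't'.

('t',)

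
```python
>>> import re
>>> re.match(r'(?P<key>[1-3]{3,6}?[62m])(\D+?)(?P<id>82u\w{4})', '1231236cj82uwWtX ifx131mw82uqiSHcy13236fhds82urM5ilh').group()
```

Pattern: 3 to 6 of a character in [1-3] (lazy), then one of [62m] (captured as 'key'); then one or more of a non-digit (lazy) (captured); then the literal '82u', then exactly 4 of a word character (captured as 'id').
`re.match` only tries the pattern at the start of the string.
The match spans [0:16] → '1231236cj82uwWtX'.
Captured: group 1 = '1231236', group 2 = 'cj', group 3 = '82uwWtX'.

'1231236cj82uwWtX'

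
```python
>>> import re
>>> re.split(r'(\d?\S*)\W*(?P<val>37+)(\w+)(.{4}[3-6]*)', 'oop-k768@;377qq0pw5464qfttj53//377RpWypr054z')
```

The pattern matches optionally a digit, then zero or more of a non-whitespace character (captured); then zero or more of a non-word character; then the literal '3', then one or more of the literal '7' (captured as 'val'); then one or more of a word character (captured); then exactly 4 of any character, then zero or more of a character in [3-6] (captured).
Matches to split on: at [0:44] → 'oop-k768@;377qq0pw5464qfttj53//377RpWypr054z'.
Because the pattern has a capturing group, `split` also inserts each captured text between the pieces.

['', 'oop-k768@;377qq0pw5464qfttj53//', '377', 'RpWypr', '054z', '']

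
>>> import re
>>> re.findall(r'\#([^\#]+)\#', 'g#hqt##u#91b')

['hqt', 'u']

With a single group, `findall` returns only what that group captured — 2 items.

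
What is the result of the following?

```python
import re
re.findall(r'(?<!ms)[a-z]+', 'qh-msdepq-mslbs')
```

['qh', 'msdepq', 'mslbs']

The negative lookaround is zero-width — it rules out positions where the adjacent text would match, without consuming anything.
Scanning left to right: at [0:2] → 'qh'; at [3:9] → 'msdepq'; at [10:15] → 'mslbs'.
With no groups in the pattern, `findall` gives back each whole match — 3 here.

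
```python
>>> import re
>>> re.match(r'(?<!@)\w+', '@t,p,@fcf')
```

A negative assertion filters positions out without eating any characters.
`re.match` only tries the pattern at the start of the string.
Here position 0 doesn't satisfy it, so the call returns None.

None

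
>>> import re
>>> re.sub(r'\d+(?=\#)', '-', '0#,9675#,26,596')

Lookahead/lookbehind check context without consuming it, so the matched span excludes the asserted characters.
Matches: at [0:1] → '0'; at [3:7] → '9675'.
Each match is replaced by '-'.

'-#,-#,26,596'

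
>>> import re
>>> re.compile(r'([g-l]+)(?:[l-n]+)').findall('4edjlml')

This matches one or more of a character in [g-l] (captured); then one or more of a character in [l-n] (non-capturing group).
Because there's exactly one group, `findall` drops the full match and keeps group 1 from the one hit.

['jl']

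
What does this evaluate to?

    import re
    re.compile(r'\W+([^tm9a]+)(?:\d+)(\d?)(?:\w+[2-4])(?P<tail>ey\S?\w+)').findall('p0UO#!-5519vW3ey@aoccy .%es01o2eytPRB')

This matches one or more of a non-word character; then one or more of any character except [tm9a] (captured); then one or more of a digit (non-capturing group); then optionally a digit (captured); then one or more of a word character, then a character in [2-4] (non-capturing group); then the literal 'ey', then optionally a non-whitespace character, then one or more of a word character (captured as 'tail').
Multiple groups make `findall` return tuples — one 3-tuple for each match.

[('551', '', 'ey@aoccy'), ('es0', '', 'eytPRB')]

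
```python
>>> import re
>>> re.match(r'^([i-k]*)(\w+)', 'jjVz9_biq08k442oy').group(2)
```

'Vz9_biq08k442oy'

The match spans [0:17] → 'jjVz9_biq08k442oy'.
Captured: group 1 = 'jj', group 2 = 'Vz9_biq08k442oy'.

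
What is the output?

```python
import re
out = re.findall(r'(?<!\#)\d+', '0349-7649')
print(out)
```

['0349', '7649']

The negative lookaround is zero-width — it rules out positions where the adjacent text would match, without consuming anything.
`findall` yields the raw match text (2 of them) because the pattern has no groups.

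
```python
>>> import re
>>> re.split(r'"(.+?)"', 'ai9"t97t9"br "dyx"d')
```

['ai9', 't97t9', 'br ', 'dyx', 'd']

Matches to split on: at [3:10] → '"t97t9"'; at [13:18] → '"dyx"'.
`re.split` interleaves the captured-group text with the surrounding fragments.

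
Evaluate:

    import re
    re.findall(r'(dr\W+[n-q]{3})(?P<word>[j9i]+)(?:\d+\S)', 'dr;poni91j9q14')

[('dr;pon', 'i9')]

This matches the literal 'dr', then one or more of a non-word character, then exactly 3 of a character in [n-q] (captured); then one or more of one of [j9i] (captured as 'word'); then one or more of a digit, then a non-whitespace character (non-capturing group).
Matches: at [0:10] match 'dr;poni91j', groups = ('dr;pon', 'i9').
Multiple groups make `findall` return tuples — one 2-tuple for the one match.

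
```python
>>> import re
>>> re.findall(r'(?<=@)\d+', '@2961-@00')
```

['2961', '00']

The `(?=…)`/`(?<=…)` assertion just peeks at neighbouring text; it doesn't advance the match position.
Scanning left to right: at [1:5] → '2961'; at [7:9] → '00'.
No capturing groups, so `findall` returns the 2 full match strings.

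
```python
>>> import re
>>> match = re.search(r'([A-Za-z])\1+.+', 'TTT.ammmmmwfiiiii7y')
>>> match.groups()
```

`\1` is not a pattern — it's the concrete string captured by group 1, re-applied verbatim.
`re.search` scans for the first position where the pattern succeeds.
The match spans [0:19] → 'TTT.ammmmmwfiiiii7y'.
Captured: group 1 = 'T'.

('T',)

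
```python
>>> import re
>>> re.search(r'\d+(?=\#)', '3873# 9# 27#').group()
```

Because the assertion is zero-width, the text it checks is not consumed and won't appear in the result.
The match spans [0:4] → '3873'.

'3873'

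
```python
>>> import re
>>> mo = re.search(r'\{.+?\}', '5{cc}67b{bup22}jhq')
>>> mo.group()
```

'{cc}'

A `+?`/`*?`/`{m,n}?` starts at its minimum and grows only as far as needed for what follows to match.
Unlike `match`, `search` isn't anchored — it looks for the pattern anywhere in the string.
The match spans [1:5] → '{cc}'.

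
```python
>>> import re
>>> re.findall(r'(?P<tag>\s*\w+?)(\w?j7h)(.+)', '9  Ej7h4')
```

`findall` packs the 3 group values into a tuple for every match.

[('  E', 'j7h', '4')]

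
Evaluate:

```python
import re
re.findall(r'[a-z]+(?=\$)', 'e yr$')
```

The lookaround is zero-width — it requires the adjacent text to match without consuming it, so the asserted text isn't part of the match.
Since nothing is captured, `findall` lists the 1 matched substring directly.

['yr']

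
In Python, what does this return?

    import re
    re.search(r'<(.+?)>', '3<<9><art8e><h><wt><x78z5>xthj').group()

A `+?`/`*?`/`{m,n}?` starts at its minimum and grows only as far as needed for what follows to match.
`re.search` tries every starting position until one works.
The match spans [1:5] → '<<9>'.
Captured: group 1 = '<9'.

'<<9>'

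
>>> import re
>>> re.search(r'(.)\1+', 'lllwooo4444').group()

`\1` is not a pattern — it's the concrete string captured by group 1, re-applied verbatim.
The match spans [0:3] → 'lll'.

'lll'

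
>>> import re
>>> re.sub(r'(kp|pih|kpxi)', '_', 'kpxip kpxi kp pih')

'_xip _xi _ _'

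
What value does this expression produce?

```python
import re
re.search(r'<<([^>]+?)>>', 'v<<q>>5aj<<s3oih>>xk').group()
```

'<<q>>'

The match spans [1:6] → '<<q>>'.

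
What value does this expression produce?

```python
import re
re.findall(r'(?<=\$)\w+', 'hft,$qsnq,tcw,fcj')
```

['qsnq']

The positive lookaround only admits positions where the adjacent text matches; those characters stay outside the span.
With no groups in the pattern, `findall` gives back each whole match — 1 here.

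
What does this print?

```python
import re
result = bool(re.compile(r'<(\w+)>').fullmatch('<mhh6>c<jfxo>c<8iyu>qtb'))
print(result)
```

`re.fullmatch` is like wrapping the pattern in `^…$` (in single-line mode).
Here the pattern can't cover the whole string, so the call returns None, and `bool(None)` is False.

False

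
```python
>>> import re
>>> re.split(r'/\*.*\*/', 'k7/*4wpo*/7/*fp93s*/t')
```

['k7', 't']

Matches to split on: at [2:20] → '/*4wpo*/7/*fp93s*/'.
Each match becomes a cut point; 2 segments remain.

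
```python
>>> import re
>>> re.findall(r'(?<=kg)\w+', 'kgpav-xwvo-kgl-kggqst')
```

The `(?=…)`/`(?<=…)` assertion just peeks at neighbouring text; it doesn't advance the match position.
Walking the string: at [2:5] → 'pav'; at [13:14] → 'l'; at [17:21] → 'gqst'.
`findall` yields the raw match text (3 of them) because the pattern has no groups.

['pav', 'l', 'gqst']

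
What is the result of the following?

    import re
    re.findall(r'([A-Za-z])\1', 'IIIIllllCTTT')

`\1` has to match the exact text group 1 already captured.
`findall` collects group 1 from each match (5 total).

['I', 'I', 'l', 'l', 'T']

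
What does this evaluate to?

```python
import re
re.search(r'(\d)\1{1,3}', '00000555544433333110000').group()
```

'0000'

`\1` has to match the exact text group 1 already captured.
The match spans [0:4] → '0000'.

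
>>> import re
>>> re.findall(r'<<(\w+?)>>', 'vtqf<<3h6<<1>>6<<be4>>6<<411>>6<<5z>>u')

Because there's exactly one group, `findall` drops the full match and keeps group 1 from each hit.

['1', 'be4', '411', '5z']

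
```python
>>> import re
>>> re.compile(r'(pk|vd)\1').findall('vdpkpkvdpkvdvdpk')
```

['pk', 'vd']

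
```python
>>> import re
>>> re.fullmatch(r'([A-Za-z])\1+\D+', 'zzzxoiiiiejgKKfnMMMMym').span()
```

(0, 22)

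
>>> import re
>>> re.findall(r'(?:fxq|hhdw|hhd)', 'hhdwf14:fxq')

The regex engine tests alternatives in the order written; an earlier branch that matches wins even if a later one would match more.
No capturing groups, so `findall` returns the 2 full match strings.

['hhdw', 'fxq']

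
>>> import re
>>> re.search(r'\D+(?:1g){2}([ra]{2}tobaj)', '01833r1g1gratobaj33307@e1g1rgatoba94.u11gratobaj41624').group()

'r1g1gratobaj'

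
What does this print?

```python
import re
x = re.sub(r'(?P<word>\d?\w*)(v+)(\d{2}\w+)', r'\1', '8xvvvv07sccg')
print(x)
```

8xvvv

The pattern matches optionally a digit, then zero or more of a word character (captured as 'word'); then one or more of a literal 'v' (captured); then exactly 2 of a digit, then one or more of a word character (captured).
Matches: at [0:12] → '8xvvvv07sccg'.
`\1` in the replacement pulls in group 1's text for each match.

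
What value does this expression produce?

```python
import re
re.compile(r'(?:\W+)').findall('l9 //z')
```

[' //']

This matches one or more of a non-word character (non-capturing group).
Matches: at [2:5] → ' //'.
With no groups in the pattern, `findall` gives back each whole match — 1 here.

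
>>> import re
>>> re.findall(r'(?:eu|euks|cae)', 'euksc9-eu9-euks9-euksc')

The regex engine tests alternatives in the order written; an earlier branch that matches wins even if a later one would match more.
`findall` yields the raw match text (4 of them) because the pattern has no groups.

['eu', 'eu', 'eu', 'eu']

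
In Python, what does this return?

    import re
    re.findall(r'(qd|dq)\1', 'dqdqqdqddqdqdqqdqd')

['dq', 'qd', 'dq', 'qd']

`\1` has to match the exact text group 1 already captured.
One capturing group, so `findall` returns just the captured substring from each match — 4 in all.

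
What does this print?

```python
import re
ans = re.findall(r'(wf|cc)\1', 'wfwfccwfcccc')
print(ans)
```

['wf', 'cc']

`\1` is not a pattern — it's the concrete string captured by group 1, re-applied verbatim.
One capturing group, so `findall` returns just the captured substring from each match — 2 in all.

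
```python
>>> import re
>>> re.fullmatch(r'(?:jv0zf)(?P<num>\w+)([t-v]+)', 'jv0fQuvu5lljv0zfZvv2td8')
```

`fullmatch` succeeds only if the pattern covers the string from start to end.
Here the pattern can't cover the whole string, so the call returns None.

None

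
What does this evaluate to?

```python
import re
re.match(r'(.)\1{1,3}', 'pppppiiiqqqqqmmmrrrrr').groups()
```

The backreference `\1` re-matches whatever the first group consumed, character for character.
`re.match` won't scan ahead — the pattern has to work from the very first character.
The match spans [0:4] → 'pppp'.
Captured: group 1 = 'p'.

('p',)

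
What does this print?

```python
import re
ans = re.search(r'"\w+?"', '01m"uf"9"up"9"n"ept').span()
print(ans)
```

Unlike `match`, `search` isn't anchored — it looks for the pattern anywhere in the string.
The match spans [3:7] → '"uf"'.

(3, 7)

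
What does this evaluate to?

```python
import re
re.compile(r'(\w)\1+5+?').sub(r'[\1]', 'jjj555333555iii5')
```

`\1` is not a pattern — it's the concrete string captured by group 1, re-applied verbatim.
`\1` in the replacement pulls in group 1's text for each match.

'[j]55[3]55[i]'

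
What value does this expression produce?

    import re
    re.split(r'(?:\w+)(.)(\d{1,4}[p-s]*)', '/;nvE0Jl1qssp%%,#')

This matches one or more of a word character (non-capturing group); then any character (captured); then 1 to 4 of a digit, then zero or more of a character in [p-s] (captured).
Matches to split on: at [2:13] → 'nvE0Jl1qssp'.
Because the pattern has a capturing group, `split` also inserts each captured text between the pieces.

['/;', 'l', '1qssp', '%%,#']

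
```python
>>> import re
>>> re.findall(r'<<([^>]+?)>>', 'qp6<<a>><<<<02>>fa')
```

['a', '<<02']

Because there's exactly one group, `findall` drops the full match and keeps group 1 from each hit.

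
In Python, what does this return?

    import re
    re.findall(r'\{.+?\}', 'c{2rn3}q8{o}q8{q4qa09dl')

['{2rn3}', '{o}']

Since nothing is captured, `findall` lists the 2 matched substrings directly.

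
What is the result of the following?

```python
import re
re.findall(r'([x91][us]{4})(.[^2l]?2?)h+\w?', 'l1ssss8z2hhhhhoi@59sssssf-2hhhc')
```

[('1ssss', '8z2')]

The pattern matches one of [x91], then exactly 4 of one of [us] (captured); then any character, then optionally any character except [2l], then optionally the literal '2' (captured); then one or more of the literal 'h', then optionally a word character.
Walking the string: at [1:15] match '1ssss8z2hhhhho', groups = ('1ssss', '8z2').
2 groups means the one result is a tuple of 2 captured strings — 1 here.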